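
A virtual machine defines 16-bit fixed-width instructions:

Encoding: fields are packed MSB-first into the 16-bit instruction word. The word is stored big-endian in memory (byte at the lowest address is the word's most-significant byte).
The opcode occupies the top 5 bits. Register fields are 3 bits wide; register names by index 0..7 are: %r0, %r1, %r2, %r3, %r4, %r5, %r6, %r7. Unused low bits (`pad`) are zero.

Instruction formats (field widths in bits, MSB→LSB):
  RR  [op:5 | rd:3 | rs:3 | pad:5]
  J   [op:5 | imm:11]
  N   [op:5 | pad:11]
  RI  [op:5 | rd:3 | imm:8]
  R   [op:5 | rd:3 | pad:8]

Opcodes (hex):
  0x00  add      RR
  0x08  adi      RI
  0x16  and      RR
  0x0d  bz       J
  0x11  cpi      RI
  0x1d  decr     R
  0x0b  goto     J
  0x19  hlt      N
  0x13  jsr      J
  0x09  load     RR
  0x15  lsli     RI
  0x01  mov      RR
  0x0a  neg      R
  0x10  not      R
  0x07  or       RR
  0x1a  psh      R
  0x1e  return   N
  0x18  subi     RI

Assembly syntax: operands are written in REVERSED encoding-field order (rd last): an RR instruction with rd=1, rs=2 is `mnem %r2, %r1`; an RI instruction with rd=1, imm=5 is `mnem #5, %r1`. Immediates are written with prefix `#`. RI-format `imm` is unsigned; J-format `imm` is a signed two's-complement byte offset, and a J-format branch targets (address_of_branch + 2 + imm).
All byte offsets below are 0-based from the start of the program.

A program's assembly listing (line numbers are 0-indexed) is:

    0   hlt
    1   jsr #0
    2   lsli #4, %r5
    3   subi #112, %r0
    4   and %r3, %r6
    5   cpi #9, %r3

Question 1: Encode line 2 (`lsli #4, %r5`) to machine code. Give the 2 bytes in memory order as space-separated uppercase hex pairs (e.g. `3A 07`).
2. lsli fields op=0x15:5|rd=5:3|imm=4:8 → word ad04h → ad 04

AD 04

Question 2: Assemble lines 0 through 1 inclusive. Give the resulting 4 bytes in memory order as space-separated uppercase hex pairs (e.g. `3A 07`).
line 0 (hlt): pack op=0x19:5|pad=0:11 = 0xc800; big→ c8 00
line 1 (jsr): pack op=0x13:5|imm=0:11 = 0x9800; big→ 98 00

C8 00 98 00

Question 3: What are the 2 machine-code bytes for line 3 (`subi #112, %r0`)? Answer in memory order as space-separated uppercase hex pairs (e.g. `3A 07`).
line 3 (subi): pack op=0x18:5|rd=0:3|imm=112:8 = 0xc070; big→ c0 70

C0 70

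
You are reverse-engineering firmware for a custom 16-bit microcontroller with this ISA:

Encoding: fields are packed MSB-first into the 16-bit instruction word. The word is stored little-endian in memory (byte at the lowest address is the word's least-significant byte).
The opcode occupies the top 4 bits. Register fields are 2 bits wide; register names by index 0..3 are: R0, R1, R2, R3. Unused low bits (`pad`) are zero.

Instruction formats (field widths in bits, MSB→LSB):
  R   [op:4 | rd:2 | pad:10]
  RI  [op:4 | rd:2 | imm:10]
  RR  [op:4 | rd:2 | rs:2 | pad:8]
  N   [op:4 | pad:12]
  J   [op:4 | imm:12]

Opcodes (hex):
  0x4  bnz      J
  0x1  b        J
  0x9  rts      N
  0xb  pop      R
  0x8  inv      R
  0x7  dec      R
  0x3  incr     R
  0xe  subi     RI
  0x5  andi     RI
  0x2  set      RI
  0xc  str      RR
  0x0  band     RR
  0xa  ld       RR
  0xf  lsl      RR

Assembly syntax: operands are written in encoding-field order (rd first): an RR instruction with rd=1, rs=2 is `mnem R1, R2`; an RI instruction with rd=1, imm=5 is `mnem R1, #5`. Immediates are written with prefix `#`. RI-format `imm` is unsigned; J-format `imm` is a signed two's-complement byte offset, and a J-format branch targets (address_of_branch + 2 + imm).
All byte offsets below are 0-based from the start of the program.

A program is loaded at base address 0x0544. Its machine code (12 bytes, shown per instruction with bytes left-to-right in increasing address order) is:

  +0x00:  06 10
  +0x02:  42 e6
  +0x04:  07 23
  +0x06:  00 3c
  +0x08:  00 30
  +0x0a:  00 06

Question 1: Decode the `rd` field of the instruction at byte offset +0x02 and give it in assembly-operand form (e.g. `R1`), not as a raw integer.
R1

@+02  little-endian(42 e6) = 0xe642
  opcode bits[15:12]=0xe: subi/RI
  [11:10] rd=1 = R1
  [9:0] imm=578 = #578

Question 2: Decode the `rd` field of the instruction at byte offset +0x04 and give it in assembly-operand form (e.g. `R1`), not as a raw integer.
off 0x04: read 07 23 as little → 0x2307
  op=0x2307>>12=0x2 ⇒ set (RI)
  rd@[11:10]=0x0 ⇒ R0
  imm@[9:0]=0x307 ⇒ #775

R0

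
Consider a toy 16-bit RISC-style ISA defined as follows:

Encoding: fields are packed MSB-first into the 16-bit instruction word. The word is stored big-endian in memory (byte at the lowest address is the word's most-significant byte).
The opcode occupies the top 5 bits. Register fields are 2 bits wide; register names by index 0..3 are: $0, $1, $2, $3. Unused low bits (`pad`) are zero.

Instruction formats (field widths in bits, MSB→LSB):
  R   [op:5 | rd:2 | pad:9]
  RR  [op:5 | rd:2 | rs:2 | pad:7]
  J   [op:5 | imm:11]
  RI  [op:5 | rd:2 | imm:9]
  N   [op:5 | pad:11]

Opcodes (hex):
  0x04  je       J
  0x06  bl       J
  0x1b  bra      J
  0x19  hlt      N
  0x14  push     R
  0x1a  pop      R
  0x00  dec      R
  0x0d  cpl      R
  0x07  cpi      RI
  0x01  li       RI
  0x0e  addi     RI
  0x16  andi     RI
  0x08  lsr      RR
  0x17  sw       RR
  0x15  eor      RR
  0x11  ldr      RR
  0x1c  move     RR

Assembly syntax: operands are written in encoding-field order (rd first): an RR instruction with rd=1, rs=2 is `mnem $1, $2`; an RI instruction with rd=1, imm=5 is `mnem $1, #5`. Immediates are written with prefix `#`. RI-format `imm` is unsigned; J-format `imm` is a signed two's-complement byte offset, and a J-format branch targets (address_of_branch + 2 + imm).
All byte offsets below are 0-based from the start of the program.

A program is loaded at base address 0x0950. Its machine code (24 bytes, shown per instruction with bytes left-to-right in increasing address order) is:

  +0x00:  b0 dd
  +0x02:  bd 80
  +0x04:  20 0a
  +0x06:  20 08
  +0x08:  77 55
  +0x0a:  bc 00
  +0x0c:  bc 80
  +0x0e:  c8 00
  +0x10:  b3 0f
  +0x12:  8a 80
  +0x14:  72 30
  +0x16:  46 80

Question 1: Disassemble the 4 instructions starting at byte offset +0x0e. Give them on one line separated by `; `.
hlt; andi $1, #271; ldr $1, $1; addi $1, #48

+0x0e: c8 00 ⇒ word 0xc800 (big)
  top 5b → 0x19 → hlt [N]
+0x10: b3 0f ⇒ word 0xb30f (big)
  top 5b → 0x16 → andi [RI]
  [10:9] rd=1 = $1
  [8:0] imm=271 = #271
+0x12: 8a 80 ⇒ word 0x8a80 (big)
  top 5b → 0x11 → ldr [RR]
  [10:9] rd=1 = $1
  [8:7] rs=1 = $1
+0x14: 72 30 ⇒ word 0x7230 (big)
  top 5b → 0xe → addi [RI]
  [10:9] rd=1 = $1
  [8:0] imm=48 = #48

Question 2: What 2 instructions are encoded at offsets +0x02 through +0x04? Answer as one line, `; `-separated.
off 0x02: read bd 80 as big → 0xbd80
  op=0xbd80>>11=0x17 ⇒ sw (RR)
  rd@[10:9]=0x2 ⇒ $2
  rs@[8:7]=0x3 ⇒ $3
off 0x04: read 20 0a as big → 0x200a
  op=0x200a>>11=0x4 ⇒ je (J)
  imm@[10:0]=0xa ⇒ #10

sw $2, $3; je #10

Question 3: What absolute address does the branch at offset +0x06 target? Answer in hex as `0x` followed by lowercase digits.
0x0960

@+06  big-endian(20 08) = 0x2008
  opcode bits[15:11]=0x4: je/J
  [10:0] imm=8 = #8
  target = base 0x0950 + off 0x06 + 2 + imm 8 = 0x0960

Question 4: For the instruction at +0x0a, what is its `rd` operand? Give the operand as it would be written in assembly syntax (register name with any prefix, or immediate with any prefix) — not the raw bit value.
[0a] bc 00 → 0xbc00
  top 5b → 0x17 → sw [RR]
  rd@[10:9]=0x2 ⇒ $2
  rs@[8:7]=0x0 ⇒ $0

$2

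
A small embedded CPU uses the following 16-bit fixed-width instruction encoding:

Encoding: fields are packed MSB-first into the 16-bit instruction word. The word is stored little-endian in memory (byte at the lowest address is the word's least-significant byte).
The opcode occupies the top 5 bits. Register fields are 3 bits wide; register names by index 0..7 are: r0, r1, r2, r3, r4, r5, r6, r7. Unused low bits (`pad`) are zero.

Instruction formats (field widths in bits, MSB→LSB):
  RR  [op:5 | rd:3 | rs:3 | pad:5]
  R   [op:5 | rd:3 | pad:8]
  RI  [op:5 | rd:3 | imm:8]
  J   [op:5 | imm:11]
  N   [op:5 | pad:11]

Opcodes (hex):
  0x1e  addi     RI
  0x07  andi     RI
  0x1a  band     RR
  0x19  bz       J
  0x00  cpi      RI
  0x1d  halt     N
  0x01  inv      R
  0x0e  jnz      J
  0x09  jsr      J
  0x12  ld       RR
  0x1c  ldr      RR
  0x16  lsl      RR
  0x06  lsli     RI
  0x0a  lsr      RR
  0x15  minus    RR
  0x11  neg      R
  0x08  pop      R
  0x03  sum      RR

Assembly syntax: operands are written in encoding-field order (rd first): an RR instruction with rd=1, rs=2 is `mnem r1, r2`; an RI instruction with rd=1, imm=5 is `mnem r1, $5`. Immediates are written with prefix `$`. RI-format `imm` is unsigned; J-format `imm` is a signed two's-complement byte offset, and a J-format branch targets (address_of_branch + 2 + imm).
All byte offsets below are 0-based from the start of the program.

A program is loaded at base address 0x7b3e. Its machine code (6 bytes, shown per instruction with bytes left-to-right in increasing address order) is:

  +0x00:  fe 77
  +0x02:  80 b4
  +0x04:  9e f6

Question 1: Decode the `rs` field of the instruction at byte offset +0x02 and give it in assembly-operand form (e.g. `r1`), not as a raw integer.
r4

[02] 80 b4 → 0xb480
  top 5b → 0x16 → lsl [RR]
  [10:8] rd=4 = r4
  [7:5] rs=4 = r4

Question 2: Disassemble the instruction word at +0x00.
+0x00: fe 77 ⇒ word 0x77fe (little)
  top 5b → 0xe → jnz [J]
  imm: (w>>0)&0x7ff=0x7fe (s11→-2) → $-2

jnz $-2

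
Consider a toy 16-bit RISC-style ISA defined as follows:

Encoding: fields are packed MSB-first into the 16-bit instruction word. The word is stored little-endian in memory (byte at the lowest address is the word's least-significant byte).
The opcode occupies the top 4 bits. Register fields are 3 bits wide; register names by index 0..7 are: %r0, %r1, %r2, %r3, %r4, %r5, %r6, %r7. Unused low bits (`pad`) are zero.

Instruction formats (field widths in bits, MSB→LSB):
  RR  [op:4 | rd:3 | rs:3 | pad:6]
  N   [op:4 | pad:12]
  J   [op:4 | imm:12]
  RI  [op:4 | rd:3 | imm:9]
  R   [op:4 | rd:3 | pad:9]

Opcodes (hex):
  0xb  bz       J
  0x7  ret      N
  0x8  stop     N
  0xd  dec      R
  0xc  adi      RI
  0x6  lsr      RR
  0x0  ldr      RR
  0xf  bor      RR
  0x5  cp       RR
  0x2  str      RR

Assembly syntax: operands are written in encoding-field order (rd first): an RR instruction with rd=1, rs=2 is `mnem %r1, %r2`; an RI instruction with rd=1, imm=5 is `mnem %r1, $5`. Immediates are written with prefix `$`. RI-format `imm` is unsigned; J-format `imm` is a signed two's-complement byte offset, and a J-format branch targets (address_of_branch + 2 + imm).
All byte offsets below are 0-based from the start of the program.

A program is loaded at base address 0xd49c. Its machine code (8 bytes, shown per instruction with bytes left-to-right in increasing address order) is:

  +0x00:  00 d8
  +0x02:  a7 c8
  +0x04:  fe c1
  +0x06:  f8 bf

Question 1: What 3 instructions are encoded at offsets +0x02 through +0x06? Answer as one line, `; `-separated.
adi %r4, $167; adi %r0, $510; bz $-8

[02] a7 c8 → 0xc8a7
  opcode bits[15:12]=0xc: adi/RI
  rd@[11:9]=0x4 ⇒ %r4
  imm@[8:0]=0xa7 ⇒ $167
[04] fe c1 → 0xc1fe
  opcode bits[15:12]=0xc: adi/RI
  rd@[11:9]=0x0 ⇒ %r0
  imm@[8:0]=0x1fe ⇒ $510
[06] f8 bf → 0xbff8
  opcode bits[15:12]=0xb: bz/J
  imm@[11:0]=0xff8 (s12→-8) ⇒ $-8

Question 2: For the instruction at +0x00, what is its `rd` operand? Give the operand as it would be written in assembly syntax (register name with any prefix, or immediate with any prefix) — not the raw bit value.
off 0x00: read 00 d8 as little → 0xd800
  top 4b → 0xd → dec [R]
  rd@[11:9]=0x4 ⇒ %r4

%r4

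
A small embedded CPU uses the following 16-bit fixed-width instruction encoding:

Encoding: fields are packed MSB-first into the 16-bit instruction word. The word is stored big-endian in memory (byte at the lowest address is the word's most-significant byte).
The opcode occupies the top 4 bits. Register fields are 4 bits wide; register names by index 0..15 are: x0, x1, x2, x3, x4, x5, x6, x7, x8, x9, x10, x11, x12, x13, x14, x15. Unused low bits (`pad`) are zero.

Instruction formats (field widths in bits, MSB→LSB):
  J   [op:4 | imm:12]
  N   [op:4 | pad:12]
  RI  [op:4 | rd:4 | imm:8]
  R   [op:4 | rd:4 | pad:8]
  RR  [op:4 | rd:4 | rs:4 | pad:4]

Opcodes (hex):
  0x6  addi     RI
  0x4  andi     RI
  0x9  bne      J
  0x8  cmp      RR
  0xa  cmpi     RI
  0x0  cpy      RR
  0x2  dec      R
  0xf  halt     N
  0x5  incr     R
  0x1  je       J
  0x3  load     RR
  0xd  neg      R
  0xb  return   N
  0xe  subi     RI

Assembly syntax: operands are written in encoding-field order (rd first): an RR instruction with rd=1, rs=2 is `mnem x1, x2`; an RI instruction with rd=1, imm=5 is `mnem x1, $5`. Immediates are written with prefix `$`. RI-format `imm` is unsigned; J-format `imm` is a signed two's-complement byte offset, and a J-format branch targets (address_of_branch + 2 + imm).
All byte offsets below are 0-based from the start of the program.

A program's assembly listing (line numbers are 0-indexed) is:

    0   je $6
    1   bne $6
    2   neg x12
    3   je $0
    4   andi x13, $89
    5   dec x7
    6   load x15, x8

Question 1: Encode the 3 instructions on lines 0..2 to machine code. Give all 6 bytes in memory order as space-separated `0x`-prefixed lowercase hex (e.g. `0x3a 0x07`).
0. je fields op=0x1:4|imm=6:12 → word 1006h → 10 06
1. bne fields op=0x9:4|imm=6:12 → word 9006h → 90 06
2. neg fields op=0xd:4|rd=12:4|pad=0:8 → word dc00h → dc 00

0x10 0x06 0x90 0x06 0xdc 0x00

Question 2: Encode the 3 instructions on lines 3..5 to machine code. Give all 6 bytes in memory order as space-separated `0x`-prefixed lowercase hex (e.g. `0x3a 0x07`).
3. je fields op=0x1:4|imm=0:12 → word 1000h → 10 00
4. andi fields op=0x4:4|rd=13:4|imm=89:8 → word 4d59h → 4d 59
5. dec fields op=0x2:4|rd=7:4|pad=0:8 → word 2700h → 27 00

0x10 0x00 0x4d 0x59 0x27 0x00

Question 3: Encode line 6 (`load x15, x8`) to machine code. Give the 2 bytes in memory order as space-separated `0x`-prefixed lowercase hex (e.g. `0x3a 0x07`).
0x3f 0x80

line 6 (load): pack op=0x3:4|rd=15:4|rs=8:4|pad=0:4 = 0x3f80; big→ 3f 80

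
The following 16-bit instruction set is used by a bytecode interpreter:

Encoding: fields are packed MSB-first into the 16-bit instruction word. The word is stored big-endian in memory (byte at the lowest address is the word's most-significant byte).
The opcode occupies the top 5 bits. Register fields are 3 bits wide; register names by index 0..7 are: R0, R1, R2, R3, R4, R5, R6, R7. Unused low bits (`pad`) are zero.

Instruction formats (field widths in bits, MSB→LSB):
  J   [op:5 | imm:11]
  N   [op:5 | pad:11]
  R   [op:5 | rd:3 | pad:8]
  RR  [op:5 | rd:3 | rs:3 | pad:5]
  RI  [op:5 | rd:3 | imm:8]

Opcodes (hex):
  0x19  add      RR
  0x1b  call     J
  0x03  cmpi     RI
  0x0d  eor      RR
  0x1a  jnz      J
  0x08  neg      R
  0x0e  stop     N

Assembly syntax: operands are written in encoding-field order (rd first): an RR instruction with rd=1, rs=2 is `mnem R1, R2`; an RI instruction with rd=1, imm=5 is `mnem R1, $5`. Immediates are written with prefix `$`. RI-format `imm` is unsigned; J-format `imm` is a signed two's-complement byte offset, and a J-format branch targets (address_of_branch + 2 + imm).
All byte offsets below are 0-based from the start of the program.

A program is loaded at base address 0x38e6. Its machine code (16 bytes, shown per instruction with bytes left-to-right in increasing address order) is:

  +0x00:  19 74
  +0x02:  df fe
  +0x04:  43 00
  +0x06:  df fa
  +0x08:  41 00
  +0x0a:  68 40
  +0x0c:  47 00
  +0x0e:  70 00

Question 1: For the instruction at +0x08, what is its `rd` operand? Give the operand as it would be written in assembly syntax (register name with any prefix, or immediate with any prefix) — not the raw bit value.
R1

off 0x08: read 41 00 as big → 0x4100
  op=0x4100>>11=0x8 ⇒ neg (R)
  rd: (w>>8)&0x7=0x1 → R1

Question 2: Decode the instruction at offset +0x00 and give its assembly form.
@+00  big-endian(19 74) = 0x1974
  op=0x1974>>11=0x3 ⇒ cmpi (RI)
  [10:8] rd=1 = R1
  [7:0] imm=116 = $116

cmpi R1, $116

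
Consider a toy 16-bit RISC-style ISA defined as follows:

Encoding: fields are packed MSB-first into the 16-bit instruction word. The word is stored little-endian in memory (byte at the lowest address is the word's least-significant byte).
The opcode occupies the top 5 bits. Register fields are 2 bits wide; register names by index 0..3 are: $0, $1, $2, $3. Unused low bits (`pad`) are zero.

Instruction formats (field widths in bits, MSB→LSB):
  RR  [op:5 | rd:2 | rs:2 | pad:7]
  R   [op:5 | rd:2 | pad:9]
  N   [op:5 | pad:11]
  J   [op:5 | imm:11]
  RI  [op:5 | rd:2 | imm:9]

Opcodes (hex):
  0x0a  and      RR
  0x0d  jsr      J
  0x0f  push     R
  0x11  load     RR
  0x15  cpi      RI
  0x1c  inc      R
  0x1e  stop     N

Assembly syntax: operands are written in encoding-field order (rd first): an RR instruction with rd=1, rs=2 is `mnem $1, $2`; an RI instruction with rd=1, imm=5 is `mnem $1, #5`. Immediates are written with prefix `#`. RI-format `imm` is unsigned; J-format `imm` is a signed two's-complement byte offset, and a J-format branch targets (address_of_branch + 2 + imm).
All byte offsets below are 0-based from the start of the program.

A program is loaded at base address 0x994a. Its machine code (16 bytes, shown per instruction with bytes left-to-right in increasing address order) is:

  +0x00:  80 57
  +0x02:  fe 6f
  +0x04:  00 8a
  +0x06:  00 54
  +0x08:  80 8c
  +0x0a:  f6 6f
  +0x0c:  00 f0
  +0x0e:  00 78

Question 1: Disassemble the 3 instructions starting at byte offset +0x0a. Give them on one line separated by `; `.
jsr #-10; stop; push $0

+0x0a: f6 6f ⇒ word 0x6ff6 (little)
  opcode bits[15:11]=0xd: jsr/J
  [10:0] imm=2038 (s11→-10) = #-10
+0x0c: 00 f0 ⇒ word 0xf000 (little)
  opcode bits[15:11]=0x1e: stop/N
+0x0e: 00 78 ⇒ word 0x7800 (little)
  opcode bits[15:11]=0xf: push/R
  [10:9] rd=0 = $0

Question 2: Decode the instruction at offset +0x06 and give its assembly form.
and $2, $0

off 0x06: read 00 54 as little → 0x5400
  op=0x5400>>11=0xa ⇒ and (RR)
  rd@[10:9]=0x2 ⇒ $2
  rs@[8:7]=0x0 ⇒ $0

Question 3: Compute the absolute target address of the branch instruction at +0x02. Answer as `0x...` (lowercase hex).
0x994c

off 0x02: read fe 6f as little → 0x6ffe
  opcode bits[15:11]=0xd: jsr/J
  imm@[10:0]=0x7fe (s11→-2) ⇒ #-2
  target = base 0x994a + off 0x02 + 2 + imm -2 = 0x994c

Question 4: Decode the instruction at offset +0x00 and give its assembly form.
and $3, $3

[00] 80 57 → 0x5780
  top 5b → 0xa → and [RR]
  rd: (w>>9)&0x3=0x3 → $3
  rs: (w>>7)&0x3=0x3 → $3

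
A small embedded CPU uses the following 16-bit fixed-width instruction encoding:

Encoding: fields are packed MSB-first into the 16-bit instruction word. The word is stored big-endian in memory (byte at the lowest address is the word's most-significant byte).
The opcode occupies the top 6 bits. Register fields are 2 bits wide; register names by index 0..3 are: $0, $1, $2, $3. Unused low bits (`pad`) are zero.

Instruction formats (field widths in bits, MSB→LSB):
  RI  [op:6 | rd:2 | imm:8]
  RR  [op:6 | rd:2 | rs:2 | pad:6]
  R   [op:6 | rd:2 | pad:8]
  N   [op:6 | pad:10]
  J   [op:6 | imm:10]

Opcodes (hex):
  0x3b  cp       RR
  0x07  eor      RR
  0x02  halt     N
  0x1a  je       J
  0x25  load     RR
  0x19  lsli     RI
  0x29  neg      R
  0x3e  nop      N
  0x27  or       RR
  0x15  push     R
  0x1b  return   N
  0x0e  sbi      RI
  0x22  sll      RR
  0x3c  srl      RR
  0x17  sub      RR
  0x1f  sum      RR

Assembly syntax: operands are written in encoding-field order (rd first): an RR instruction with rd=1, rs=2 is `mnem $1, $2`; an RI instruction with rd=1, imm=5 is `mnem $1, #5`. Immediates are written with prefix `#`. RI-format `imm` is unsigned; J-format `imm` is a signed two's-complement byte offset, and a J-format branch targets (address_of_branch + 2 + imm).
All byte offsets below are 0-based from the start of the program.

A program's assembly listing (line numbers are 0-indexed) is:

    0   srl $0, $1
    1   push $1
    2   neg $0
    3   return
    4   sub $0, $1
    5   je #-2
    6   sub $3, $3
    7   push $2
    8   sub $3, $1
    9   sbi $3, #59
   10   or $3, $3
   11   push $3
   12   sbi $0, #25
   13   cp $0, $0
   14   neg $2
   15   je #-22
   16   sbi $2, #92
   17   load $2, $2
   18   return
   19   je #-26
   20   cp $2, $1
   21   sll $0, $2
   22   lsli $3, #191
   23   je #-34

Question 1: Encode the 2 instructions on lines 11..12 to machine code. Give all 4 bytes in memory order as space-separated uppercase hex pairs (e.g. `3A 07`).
57 00 38 19

L11: push op=0x15:6|rd=3:2|pad=0:8 ⇒ 0x5700 ⇒ big 57 00
L12: sbi op=0xe:6|rd=0:2|imm=25:8 ⇒ 0x3819 ⇒ big 38 19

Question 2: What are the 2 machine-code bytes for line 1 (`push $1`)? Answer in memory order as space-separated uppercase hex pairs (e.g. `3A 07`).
55 00

L1: push op=0x15:6|rd=1:2|pad=0:8 ⇒ 0x5500 ⇒ big 55 00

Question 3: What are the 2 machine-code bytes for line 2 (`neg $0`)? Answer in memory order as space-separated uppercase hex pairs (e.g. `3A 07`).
A4 00

L2: neg op=0x29:6|rd=0:2|pad=0:8 ⇒ 0xa400 ⇒ big a4 00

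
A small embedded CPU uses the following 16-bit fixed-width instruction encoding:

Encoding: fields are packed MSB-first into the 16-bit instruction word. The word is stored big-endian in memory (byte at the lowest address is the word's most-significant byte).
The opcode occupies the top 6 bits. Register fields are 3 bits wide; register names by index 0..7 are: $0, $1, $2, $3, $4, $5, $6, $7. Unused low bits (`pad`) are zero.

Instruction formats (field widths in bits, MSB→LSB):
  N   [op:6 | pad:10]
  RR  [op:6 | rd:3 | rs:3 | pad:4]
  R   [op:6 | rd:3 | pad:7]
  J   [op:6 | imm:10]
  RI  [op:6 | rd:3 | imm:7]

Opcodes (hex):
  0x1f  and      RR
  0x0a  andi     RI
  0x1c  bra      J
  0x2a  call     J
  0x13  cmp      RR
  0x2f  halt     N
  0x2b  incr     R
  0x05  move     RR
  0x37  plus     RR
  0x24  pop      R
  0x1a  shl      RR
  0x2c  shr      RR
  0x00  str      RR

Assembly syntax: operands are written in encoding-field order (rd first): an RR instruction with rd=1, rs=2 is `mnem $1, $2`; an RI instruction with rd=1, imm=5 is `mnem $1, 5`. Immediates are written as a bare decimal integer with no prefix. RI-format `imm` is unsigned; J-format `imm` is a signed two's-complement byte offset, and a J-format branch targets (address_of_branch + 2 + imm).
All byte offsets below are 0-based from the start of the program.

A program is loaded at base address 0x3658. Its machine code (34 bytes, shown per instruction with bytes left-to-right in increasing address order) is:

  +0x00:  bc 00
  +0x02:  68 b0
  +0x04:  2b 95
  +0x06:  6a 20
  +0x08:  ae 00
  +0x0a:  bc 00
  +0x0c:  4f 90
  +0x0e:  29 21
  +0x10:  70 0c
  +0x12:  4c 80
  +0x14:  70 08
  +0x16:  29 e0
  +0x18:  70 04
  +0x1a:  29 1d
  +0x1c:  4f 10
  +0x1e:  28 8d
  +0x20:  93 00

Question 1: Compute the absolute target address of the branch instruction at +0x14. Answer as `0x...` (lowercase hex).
0x3676

off 0x14: read 70 08 as big → 0x7008
  op=0x7008>>10=0x1c ⇒ bra (J)
  [9:0] imm=8 = 8
  target = base 0x3658 + off 0x14 + 2 + imm 8 = 0x3676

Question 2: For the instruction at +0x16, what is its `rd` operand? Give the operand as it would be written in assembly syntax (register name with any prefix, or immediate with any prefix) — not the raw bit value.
@+16  big-endian(29 e0) = 0x29e0
  top 6b → 0xa → andi [RI]
  rd@[9:7]=0x3 ⇒ $3
  imm@[6:0]=0x60 ⇒ 96

$3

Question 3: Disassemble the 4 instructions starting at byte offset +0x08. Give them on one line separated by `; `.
incr $4; halt; cmp $7, $1; andi $2, 33

@+08  big-endian(ae 00) = 0xae00
  op=0xae00>>10=0x2b ⇒ incr (R)
  rd: (w>>7)&0x7=0x4 → $4
@+0a  big-endian(bc 00) = 0xbc00
  op=0xbc00>>10=0x2f ⇒ halt (N)
@+0c  big-endian(4f 90) = 0x4f90
  op=0x4f90>>10=0x13 ⇒ cmp (RR)
  rd: (w>>7)&0x7=0x7 → $7
  rs: (w>>4)&0x7=0x1 → $1
@+0e  big-endian(29 21) = 0x2921
  op=0x2921>>10=0xa ⇒ andi (RI)
  rd: (w>>7)&0x7=0x2 → $2
  imm: (w>>0)&0x7f=0x21 → 33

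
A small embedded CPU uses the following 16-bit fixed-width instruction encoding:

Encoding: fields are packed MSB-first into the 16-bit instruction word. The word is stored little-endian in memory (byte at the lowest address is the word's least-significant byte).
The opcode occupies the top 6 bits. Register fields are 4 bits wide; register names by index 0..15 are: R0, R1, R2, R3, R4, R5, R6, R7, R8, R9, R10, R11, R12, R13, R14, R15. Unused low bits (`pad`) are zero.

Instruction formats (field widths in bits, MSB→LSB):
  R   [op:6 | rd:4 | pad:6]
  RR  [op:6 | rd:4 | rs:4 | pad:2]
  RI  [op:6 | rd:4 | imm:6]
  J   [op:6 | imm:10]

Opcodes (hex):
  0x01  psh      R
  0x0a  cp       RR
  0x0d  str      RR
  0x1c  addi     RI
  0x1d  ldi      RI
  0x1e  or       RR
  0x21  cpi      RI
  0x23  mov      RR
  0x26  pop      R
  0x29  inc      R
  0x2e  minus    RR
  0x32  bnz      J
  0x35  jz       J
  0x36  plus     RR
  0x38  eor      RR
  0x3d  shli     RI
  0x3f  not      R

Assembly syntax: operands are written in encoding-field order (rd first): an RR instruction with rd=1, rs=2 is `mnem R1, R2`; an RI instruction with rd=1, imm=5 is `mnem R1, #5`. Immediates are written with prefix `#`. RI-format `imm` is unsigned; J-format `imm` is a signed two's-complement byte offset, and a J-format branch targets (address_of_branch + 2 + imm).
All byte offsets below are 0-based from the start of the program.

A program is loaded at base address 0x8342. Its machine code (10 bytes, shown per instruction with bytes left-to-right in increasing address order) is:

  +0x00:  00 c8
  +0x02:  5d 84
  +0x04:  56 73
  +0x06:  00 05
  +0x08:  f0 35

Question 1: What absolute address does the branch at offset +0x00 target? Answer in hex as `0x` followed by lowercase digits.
+0x00: 00 c8 ⇒ word 0xc800 (little)
  opcode bits[15:10]=0x32: bnz/J
  [9:0] imm=0 = #0
  target = base 0x8342 + off 0x00 + 2 + imm 0 = 0x8344

0x8344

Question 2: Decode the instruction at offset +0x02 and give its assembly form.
[02] 5d 84 → 0x845d
  opcode bits[15:10]=0x21: cpi/RI
  [9:6] rd=1 = R1
  [5:0] imm=29 = #29

cpi R1, #29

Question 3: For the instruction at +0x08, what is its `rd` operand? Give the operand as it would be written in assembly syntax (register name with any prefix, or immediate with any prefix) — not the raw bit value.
[08] f0 35 → 0x35f0
  top 6b → 0xd → str [RR]
  rd@[9:6]=0x7 ⇒ R7
  rs@[5:2]=0xc ⇒ R12

R7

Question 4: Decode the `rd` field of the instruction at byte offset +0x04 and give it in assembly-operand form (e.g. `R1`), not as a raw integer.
+0x04: 56 73 ⇒ word 0x7356 (little)
  opcode bits[15:10]=0x1c: addi/RI
  [9:6] rd=13 = R13
  [5:0] imm=22 = #22

R13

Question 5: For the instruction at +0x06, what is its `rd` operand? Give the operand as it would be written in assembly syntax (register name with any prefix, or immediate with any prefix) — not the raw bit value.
R4

[06] 00 05 → 0x0500
  top 6b → 0x1 → psh [R]
  [9:6] rd=4 = R4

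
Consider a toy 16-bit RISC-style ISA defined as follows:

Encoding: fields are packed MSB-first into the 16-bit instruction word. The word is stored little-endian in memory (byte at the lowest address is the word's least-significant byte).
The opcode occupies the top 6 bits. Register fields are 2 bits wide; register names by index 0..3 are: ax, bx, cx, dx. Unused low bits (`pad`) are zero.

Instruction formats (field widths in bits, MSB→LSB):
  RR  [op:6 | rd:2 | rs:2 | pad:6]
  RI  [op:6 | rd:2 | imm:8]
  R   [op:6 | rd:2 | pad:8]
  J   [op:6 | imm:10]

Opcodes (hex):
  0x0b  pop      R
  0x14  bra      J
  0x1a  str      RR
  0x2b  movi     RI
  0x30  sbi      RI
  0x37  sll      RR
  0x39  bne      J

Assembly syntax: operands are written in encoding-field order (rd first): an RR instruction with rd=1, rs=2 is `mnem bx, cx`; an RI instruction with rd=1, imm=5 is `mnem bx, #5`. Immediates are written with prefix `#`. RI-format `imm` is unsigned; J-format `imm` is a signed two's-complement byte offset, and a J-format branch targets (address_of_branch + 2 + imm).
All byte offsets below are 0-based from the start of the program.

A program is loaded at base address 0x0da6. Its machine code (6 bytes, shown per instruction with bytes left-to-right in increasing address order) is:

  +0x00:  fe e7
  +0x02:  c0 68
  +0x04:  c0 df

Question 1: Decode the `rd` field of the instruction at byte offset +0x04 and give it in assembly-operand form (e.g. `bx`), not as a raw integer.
dx

off 0x04: read c0 df as little → 0xdfc0
  op=0xdfc0>>10=0x37 ⇒ sll (RR)
  [9:8] rd=3 = dx
  [7:6] rs=3 = dx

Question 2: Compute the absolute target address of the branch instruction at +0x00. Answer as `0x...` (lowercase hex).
[00] fe e7 → 0xe7fe
  opcode bits[15:10]=0x39: bne/J
  imm: (w>>0)&0x3ff=0x3fe (s10→-2) → #-2
  target = base 0x0da6 + off 0x00 + 2 + imm -2 = 0x0da6

0x0da6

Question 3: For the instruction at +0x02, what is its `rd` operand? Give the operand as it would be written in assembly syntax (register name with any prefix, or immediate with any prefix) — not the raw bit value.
@+02  little-endian(c0 68) = 0x68c0
  top 6b → 0x1a → str [RR]
  rd: (w>>8)&0x3=0x0 → ax
  rs: (w>>6)&0x3=0x3 → dx

ax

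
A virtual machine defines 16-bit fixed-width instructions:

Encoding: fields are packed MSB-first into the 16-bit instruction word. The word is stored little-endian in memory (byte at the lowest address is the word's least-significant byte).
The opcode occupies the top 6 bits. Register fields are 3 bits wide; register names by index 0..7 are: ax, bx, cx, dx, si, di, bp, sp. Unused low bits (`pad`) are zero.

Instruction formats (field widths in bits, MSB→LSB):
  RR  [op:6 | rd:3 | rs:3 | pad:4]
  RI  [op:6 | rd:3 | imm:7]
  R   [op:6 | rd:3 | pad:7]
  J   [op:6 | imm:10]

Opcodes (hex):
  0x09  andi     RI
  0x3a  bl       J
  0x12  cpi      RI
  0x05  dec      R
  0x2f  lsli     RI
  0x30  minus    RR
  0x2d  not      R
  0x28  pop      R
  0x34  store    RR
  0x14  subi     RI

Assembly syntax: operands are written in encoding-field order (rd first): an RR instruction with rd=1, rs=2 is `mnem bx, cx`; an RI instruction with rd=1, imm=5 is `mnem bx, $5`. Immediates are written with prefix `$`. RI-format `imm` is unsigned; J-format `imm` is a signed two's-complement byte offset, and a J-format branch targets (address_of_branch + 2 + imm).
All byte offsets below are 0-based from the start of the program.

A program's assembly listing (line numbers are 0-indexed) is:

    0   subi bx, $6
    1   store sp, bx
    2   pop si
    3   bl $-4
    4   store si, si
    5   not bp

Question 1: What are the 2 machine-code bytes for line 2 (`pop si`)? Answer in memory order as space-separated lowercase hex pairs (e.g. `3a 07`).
2. pop fields op=0x28:6|rd=4:3|pad=0:7 → word a200h → 00 a2

00 a2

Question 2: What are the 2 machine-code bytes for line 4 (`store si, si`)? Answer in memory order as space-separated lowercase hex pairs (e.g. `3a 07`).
40 d2

4. store fields op=0x34:6|rd=4:3|rs=4:3|pad=0:4 → word d240h → 40 d2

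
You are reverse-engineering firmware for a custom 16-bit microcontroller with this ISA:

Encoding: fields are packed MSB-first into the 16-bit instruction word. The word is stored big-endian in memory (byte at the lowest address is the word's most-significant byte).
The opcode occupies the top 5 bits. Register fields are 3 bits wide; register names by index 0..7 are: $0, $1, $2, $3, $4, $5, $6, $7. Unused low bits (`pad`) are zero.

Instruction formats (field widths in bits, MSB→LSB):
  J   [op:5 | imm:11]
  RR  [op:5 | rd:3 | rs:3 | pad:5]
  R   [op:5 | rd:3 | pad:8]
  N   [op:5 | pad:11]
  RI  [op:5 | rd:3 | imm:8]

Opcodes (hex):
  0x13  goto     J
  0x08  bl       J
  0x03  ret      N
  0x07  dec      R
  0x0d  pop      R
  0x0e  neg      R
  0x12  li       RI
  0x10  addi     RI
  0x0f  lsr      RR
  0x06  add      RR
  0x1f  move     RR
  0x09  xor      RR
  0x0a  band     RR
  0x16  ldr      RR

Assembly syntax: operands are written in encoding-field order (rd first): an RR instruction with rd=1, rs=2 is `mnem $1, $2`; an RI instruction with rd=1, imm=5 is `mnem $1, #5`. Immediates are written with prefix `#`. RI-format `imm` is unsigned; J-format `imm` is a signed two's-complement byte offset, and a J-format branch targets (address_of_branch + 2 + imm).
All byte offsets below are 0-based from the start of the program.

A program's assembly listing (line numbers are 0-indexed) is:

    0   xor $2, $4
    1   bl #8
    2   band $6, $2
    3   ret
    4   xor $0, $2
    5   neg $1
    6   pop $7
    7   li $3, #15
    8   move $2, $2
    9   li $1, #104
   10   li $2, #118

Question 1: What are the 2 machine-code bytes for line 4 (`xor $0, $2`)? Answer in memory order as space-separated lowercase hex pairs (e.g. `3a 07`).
line 4 (xor): pack op=0x9:5|rd=0:3|rs=2:3|pad=0:5 = 0x4840; big→ 48 40

48 40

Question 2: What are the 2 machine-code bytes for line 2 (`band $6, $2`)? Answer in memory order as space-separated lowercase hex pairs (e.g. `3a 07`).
56 40

line 2 (band): pack op=0xa:5|rd=6:3|rs=2:3|pad=0:5 = 0x5640; big→ 56 40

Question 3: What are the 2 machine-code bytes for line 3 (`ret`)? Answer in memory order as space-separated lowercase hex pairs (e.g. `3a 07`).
18 00

L3: ret op=0x3:5|pad=0:11 ⇒ 0x1800 ⇒ big 18 00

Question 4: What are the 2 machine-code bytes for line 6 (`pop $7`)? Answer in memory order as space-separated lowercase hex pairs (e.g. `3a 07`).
6. pop fields op=0xd:5|rd=7:3|pad=0:8 → word 6f00h → 6f 00

6f 00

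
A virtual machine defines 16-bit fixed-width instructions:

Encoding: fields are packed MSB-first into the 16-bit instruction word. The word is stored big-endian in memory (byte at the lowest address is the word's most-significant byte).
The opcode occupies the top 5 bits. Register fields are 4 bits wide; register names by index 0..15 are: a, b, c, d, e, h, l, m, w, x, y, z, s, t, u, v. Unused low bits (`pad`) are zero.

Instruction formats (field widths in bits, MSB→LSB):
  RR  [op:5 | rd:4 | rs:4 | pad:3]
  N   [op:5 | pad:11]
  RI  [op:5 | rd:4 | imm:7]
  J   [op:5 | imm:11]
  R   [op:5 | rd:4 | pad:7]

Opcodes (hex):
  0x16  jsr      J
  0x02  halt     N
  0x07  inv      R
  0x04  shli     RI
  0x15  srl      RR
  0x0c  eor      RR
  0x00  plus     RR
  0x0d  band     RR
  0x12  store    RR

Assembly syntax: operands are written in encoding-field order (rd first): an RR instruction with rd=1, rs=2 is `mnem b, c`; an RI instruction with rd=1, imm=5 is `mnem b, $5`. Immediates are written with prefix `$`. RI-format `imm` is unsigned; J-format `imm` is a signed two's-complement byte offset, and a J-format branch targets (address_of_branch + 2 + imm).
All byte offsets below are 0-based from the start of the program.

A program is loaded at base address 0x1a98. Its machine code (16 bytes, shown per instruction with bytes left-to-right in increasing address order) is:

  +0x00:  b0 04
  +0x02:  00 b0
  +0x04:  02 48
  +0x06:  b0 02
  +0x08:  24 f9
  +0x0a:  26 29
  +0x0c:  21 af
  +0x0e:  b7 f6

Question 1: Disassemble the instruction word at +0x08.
[08] 24 f9 → 0x24f9
  opcode bits[15:11]=0x4: shli/RI
  rd@[10:7]=0x9 ⇒ x
  imm@[6:0]=0x79 ⇒ $121

shli x, $121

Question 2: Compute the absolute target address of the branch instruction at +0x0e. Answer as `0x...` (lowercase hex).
@+0e  big-endian(b7 f6) = 0xb7f6
  op=0xb7f6>>11=0x16 ⇒ jsr (J)
  imm: (w>>0)&0x7ff=0x7f6 (s11→-10) → $-10
  target = base 0x1a98 + off 0x0e + 2 + imm -10 = 0x1a9e

0x1a9e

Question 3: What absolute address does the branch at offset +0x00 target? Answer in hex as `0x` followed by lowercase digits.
0x1a9e

+0x00: b0 04 ⇒ word 0xb004 (big)
  top 5b → 0x16 → jsr [J]
  [10:0] imm=4 = $4
  target = base 0x1a98 + off 0x00 + 2 + imm 4 = 0x1a9e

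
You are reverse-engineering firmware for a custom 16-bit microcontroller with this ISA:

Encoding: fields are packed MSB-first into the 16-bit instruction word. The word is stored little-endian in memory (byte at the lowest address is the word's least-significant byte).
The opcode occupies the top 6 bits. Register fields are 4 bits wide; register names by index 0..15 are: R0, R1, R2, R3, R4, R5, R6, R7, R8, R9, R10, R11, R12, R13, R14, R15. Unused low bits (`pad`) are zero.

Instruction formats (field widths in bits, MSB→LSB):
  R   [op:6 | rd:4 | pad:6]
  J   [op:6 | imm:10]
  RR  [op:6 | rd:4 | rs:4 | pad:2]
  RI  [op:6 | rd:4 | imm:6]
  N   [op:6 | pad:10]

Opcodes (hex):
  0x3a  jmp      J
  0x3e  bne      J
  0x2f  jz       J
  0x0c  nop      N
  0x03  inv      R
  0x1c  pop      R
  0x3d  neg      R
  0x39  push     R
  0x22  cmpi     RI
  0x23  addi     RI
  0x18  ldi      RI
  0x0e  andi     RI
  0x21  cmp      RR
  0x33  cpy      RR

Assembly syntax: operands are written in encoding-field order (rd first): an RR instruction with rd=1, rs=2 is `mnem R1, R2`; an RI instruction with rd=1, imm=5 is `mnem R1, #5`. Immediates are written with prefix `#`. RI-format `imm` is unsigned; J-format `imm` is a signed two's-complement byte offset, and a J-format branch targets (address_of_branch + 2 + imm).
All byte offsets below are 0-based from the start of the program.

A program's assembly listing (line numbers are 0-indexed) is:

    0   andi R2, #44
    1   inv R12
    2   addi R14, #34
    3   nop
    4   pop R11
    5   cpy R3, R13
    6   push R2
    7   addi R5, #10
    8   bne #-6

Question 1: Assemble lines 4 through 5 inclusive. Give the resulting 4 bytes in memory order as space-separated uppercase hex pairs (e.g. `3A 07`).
L4: pop op=0x1c:6|rd=11:4|pad=0:6 ⇒ 0x72c0 ⇒ little c0 72
L5: cpy op=0x33:6|rd=3:4|rs=13:4|pad=0:2 ⇒ 0xccf4 ⇒ little f4 cc

C0 72 F4 CC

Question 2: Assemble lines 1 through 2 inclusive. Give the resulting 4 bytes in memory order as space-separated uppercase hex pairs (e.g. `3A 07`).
00 0F A2 8F

line 1 (inv): pack op=0x3:6|rd=12:4|pad=0:6 = 0x0f00; little→ 00 0f
line 2 (addi): pack op=0x23:6|rd=14:4|imm=34:6 = 0x8fa2; little→ a2 8f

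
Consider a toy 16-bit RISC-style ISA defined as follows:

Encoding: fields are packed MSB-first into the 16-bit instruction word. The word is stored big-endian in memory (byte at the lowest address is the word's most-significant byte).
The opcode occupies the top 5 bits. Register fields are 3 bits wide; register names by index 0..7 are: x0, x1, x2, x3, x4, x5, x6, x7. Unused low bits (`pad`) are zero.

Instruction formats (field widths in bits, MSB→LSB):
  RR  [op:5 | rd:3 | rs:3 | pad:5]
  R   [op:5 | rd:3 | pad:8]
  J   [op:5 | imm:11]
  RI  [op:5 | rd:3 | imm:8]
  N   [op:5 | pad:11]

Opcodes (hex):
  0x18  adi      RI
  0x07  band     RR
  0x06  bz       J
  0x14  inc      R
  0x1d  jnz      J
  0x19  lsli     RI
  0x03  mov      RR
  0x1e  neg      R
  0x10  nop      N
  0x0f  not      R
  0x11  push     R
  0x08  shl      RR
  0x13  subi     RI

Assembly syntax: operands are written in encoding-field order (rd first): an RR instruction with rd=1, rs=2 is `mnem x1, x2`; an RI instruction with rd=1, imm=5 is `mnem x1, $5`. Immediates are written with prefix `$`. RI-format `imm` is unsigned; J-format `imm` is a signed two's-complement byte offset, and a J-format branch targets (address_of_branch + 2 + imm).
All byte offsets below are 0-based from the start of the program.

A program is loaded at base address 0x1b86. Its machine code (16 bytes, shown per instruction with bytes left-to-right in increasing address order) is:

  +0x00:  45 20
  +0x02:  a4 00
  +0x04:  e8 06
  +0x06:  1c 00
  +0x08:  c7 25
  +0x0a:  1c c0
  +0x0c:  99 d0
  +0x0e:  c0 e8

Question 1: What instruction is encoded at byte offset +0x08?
@+08  big-endian(c7 25) = 0xc725
  op=0xc725>>11=0x18 ⇒ adi (RI)
  rd@[10:8]=0x7 ⇒ x7
  imm@[7:0]=0x25 ⇒ $37

adi x7, $37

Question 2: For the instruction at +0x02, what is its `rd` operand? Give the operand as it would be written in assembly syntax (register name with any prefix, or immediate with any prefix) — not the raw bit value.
off 0x02: read a4 00 as big → 0xa400
  top 5b → 0x14 → inc [R]
  [10:8] rd=4 = x4

x4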